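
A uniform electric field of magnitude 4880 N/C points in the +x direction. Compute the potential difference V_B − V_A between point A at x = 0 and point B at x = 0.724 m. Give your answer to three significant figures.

-3530 V

In a uniform field, potential decreases in the direction of E: V_B − V_A = −E·Δx.
V_B − V_A = −(4880 V/m)(0.724 m) = -3530 V.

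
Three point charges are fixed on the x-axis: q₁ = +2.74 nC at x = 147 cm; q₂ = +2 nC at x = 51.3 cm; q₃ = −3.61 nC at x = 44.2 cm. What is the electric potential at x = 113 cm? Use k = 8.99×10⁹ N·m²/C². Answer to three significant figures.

Electric potential is a scalar, so the contributions from each charge add algebraically: V = Σ kqᵢ/rᵢ.
Distances from the field point to each charge: r₁ = 0.340 m, r₂ = 0.617 m, r₃ = 0.688 m.
V = k[(2.74×10⁻⁹)/(0.340) + (2.00×10⁻⁹)/(0.617) + (-3.61×10⁻⁹)/(0.688)] = 54.4 V.

54.4 V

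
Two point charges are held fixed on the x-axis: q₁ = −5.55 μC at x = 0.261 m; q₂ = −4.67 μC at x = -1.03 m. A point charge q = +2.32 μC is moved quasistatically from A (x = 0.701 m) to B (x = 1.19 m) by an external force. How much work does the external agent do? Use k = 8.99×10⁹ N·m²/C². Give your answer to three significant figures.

0.151 J

For quasistatic motion the external work equals the change in potential energy: W_ext = qΔV = q(V_B − V_A).
At A: distances to the source charges are 0.440 m, 1.73 m; V_A = Σ kqᵢ/rᵢ = -1.38×10⁵ V.
At B: distances to the source charges are 0.929 m, 2.22 m; V_B = Σ kqᵢ/rᵢ = -7.26×10⁴ V.
ΔV = V_B − V_A = 6.50×10⁴ V.
W_ext = qΔV = (2.32×10⁻⁶ C)(6.50×10⁴ V) = 0.151 J.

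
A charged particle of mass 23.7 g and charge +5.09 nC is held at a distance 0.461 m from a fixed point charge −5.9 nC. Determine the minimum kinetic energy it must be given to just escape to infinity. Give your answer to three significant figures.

To just escape, total mechanical energy must reach zero at infinity: ½mv²_min + U = 0, so ½mv²_min = −U = |kQq|/r.
|U| = |kQq|/r = (8.99×10⁹ N·m²/C²)(5.90×10⁻⁹)(5.09×10⁻⁹)/(0.461) = 5.86×10⁻⁷ J.

5.86×10⁻⁷ J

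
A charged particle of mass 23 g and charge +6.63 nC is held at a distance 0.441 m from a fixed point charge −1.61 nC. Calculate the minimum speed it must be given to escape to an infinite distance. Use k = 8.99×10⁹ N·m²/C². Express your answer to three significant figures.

4.35×10⁻³ m/s

To just escape, total mechanical energy must reach zero at infinity: ½mv²_min + U = 0, so ½mv²_min = −U = |kQq|/r.
|U| = |kQq|/r = (8.99×10⁹ N·m²/C²)(1.61×10⁻⁹)(6.63×10⁻⁹)/(0.441) = 2.18×10⁻⁷ J.
v_min = √(2|U|/m) = √(2·2.18×10⁻⁷/0.0230) = 4.35×10⁻³ m/s.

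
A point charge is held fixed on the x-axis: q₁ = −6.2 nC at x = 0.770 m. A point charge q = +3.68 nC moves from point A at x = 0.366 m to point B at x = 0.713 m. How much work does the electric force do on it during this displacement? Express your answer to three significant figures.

3.09×10⁻⁶ J

The work done by the electric force is W_field = −ΔU = −q(V_B − V_A) = q(V_A − V_B).
At A: distance to the source charge is 0.404 m; V_A = kq₁/r = -138 V.
At B: distance to the source charge is 0.0570 m; V_B = kq₁/r = -978 V.
ΔV = V_B − V_A = -840 V.
W_field = −qΔV = −(3.68×10⁻⁹ C)(-840 V) = 3.09×10⁻⁶ J.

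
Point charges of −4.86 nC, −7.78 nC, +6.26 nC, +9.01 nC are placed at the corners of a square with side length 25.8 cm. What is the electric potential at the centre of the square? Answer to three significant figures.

130 V

The total potential is the scalar sum of each charge's contribution, V = Σ kqᵢ/rᵢ.
The distance from each corner to the centre is a√2/2 = 0.182 m.
V = k[(-4.86×10⁻⁹)/(0.182) + (-7.78×10⁻⁹)/(0.182) + (6.26×10⁻⁹)/(0.182) + (9.01×10⁻⁹)/(0.182)] = 130 V.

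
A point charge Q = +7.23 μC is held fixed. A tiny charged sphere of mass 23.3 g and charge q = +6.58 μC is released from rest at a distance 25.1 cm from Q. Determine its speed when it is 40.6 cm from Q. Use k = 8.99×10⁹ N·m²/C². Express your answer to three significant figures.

7.47 m/s

Only the electrostatic force acts, so mechanical energy is conserved: ½mv² = U₁ − U₂ = kQq(1/r₁ − 1/r₂).
U₁ − U₂ = (8.99×10⁹ N·m²/C²)(7.23×10⁻⁶ C)(6.58×10⁻⁶ C)(1/0.251 − 1/0.406) = 0.651 J.
v = √(2·0.651/0.0233) = 7.47 m/s.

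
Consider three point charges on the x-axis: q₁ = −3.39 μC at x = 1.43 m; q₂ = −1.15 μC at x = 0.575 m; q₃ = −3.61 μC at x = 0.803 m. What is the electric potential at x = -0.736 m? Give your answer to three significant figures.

-4.30×10⁴ V

The total potential is the scalar sum of each charge's contribution, V = Σ kqᵢ/rᵢ.
Distances from the field point to each charge: r₁ = 2.17 m, r₂ = 1.31 m, r₃ = 1.54 m.
V = k[(-3.39×10⁻⁶)/(2.17) + (-1.15×10⁻⁶)/(1.31) + (-3.61×10⁻⁶)/(1.54)] = -4.30×10⁴ V.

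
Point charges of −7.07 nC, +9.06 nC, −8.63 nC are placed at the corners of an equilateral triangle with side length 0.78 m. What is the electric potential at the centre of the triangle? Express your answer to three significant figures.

Electric potential is a scalar, so the contributions from each charge add algebraically: V = Σ kqᵢ/rᵢ.
The distance from each vertex to the centroid is a/√3 = 0.450 m.
V = k[(-7.07×10⁻⁹)/(0.450) + (9.06×10⁻⁹)/(0.450) + (-8.63×10⁻⁹)/(0.450)] = -133 V.

-133 V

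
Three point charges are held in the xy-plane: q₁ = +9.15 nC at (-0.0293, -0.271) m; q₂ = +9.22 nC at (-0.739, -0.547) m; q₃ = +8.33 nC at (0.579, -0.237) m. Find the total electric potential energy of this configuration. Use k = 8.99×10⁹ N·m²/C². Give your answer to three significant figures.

2.63×10⁻⁶ J

The assembly work is the sum of pairwise potential energies, U = Σ_{i<j} kqᵢqⱼ/rᵢⱼ.
Pair separations: r₁₂ = 0.761 m, r₁₃ = 0.609 m, r₂₃ = 1.35 m.
U = (9.96×10⁻⁷) + (1.12×10⁻⁶) + (5.10×10⁻⁷) = 2.63×10⁻⁶ J.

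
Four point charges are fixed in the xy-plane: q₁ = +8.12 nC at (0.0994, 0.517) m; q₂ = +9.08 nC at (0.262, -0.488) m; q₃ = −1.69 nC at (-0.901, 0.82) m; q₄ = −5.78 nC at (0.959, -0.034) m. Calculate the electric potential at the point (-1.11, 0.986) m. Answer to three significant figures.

17.4 V

The total potential is the scalar sum of each charge's contribution, V = Σ kqᵢ/rᵢ.
Distances from the field point to each charge: r₁ = 1.30 m, r₂ = 2.01 m, r₃ = 0.267 m, r₄ = 2.31 m.
V = k[(8.12×10⁻⁹)/(1.30) + (9.08×10⁻⁹)/(2.01) + (-1.69×10⁻⁹)/(0.267) + (-5.78×10⁻⁹)/(2.31)] = 17.4 V.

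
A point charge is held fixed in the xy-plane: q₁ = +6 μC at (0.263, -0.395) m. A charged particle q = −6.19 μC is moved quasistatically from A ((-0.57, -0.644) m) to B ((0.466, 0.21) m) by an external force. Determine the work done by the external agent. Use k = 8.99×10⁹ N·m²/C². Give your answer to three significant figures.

For quasistatic motion the external work equals the change in potential energy: W_ext = qΔV = q(V_B − V_A).
At A: distance to the source charge is 0.869 m; V_A = kq₁/r = 6.20×10⁴ V.
At B: distance to the source charge is 0.638 m; V_B = kq₁/r = 8.45×10⁴ V.
ΔV = V_B − V_A = 2.25×10⁴ V.
W_ext = qΔV = (-6.19×10⁻⁶ C)(2.25×10⁴ V) = -0.139 J.

-0.139 J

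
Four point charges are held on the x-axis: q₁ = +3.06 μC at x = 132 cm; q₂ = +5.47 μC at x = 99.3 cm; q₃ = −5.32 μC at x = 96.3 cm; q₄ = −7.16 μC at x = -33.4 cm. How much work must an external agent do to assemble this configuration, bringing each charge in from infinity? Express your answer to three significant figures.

-8.79 J

The assembly work is the sum of pairwise potential energies, U = Σ_{i<j} kqᵢqⱼ/rᵢⱼ.
Pair separations: r₁₂ = 0.327 m, r₁₃ = 0.357 m, r₁₄ = 1.65 m, r₂₃ = 0.0300 m, r₂₄ = 1.33 m, r₃₄ = 1.30 m.
Summing all 6 pair terms gives U = -8.79 J.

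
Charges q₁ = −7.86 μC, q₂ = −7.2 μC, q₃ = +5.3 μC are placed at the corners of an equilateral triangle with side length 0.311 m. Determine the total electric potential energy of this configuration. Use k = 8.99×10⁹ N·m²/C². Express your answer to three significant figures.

The assembly work is the sum of pairwise potential energies, U = Σ_{i<j} kqᵢqⱼ/rᵢⱼ.
All three pair separations equal the side length, 0.311 m.
U = (1.64) + (-1.20) + (-1.10) = -0.671 J.

-0.671 J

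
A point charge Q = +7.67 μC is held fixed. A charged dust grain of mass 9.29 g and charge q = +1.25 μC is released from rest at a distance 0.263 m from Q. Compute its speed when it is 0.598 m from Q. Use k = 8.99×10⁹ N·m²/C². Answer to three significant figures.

6.29 m/s

Only the electrostatic force acts, so mechanical energy is conserved: ½mv² = U₁ − U₂ = kQq(1/r₁ − 1/r₂).
U₁ − U₂ = (8.99×10⁹ N·m²/C²)(7.67×10⁻⁶ C)(1.25×10⁻⁶ C)(1/0.263 − 1/0.598) = 0.184 J.
v = √(2·0.184/9.29×10⁻³) = 6.29 m/s.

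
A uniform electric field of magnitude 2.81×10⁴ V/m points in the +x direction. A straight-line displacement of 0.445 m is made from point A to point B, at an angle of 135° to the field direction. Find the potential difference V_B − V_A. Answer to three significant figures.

8840 V

Only the component of displacement along E changes the potential: ΔV = −E·d·cosθ.
ΔV = −(2.81×10⁴ V/m)(0.445 m)cos135° = 8840 V.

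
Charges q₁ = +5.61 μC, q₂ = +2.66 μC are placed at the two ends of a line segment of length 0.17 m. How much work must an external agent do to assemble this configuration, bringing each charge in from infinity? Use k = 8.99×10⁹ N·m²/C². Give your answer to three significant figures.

The work to assemble the configuration equals its total potential energy, U = Σ kqᵢqⱼ/rᵢⱼ over all pairs.
The separation is r = 0.170 m.
U = (0.789) = 0.789 J.

0.789 J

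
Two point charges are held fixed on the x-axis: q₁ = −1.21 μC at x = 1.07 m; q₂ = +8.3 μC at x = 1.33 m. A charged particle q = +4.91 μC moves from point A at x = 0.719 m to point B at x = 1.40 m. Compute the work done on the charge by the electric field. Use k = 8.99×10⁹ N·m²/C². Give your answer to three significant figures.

-4.62 J

The work done by the electric force is W_field = −ΔU = −q(V_B − V_A) = q(V_A − V_B).
At A: distances to the source charges are 0.351 m, 0.611 m; V_A = Σ kqᵢ/rᵢ = 9.11×10⁴ V.
At B: distances to the source charges are 0.330 m, 0.0700 m; V_B = Σ kqᵢ/rᵢ = 1.03×10⁶ V.
ΔV = V_B − V_A = 9.42×10⁵ V.
W_field = −qΔV = −(4.91×10⁻⁶ C)(9.42×10⁵ V) = -4.62 J.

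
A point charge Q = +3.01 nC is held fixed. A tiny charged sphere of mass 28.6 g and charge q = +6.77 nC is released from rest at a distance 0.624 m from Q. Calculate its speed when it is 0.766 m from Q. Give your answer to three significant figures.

1.95×10⁻³ m/s

Only the electrostatic force acts, so mechanical energy is conserved: ½mv² = U₁ − U₂ = kQq(1/r₁ − 1/r₂).
U₁ − U₂ = (8.99×10⁹ N·m²/C²)(3.01×10⁻⁹ C)(6.77×10⁻⁹ C)(1/0.624 − 1/0.766) = 5.44×10⁻⁸ J.
v = √(2·5.44×10⁻⁸/0.0286) = 1.95×10⁻³ m/s.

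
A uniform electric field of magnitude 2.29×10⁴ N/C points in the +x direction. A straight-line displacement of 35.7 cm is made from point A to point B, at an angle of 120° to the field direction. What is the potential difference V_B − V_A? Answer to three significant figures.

4090 V

Only the component of displacement along E changes the potential: ΔV = −E·d·cosθ.
ΔV = −(2.29×10⁴ V/m)(0.357 m)cos120° = 4090 V.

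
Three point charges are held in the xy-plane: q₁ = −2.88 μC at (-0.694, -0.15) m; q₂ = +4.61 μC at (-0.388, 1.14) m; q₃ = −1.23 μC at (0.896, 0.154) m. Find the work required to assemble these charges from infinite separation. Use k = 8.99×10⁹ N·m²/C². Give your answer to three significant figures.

The assembly work is the sum of pairwise potential energies, U = Σ_{i<j} kqᵢqⱼ/rᵢⱼ.
Pair separations: r₁₂ = 1.33 m, r₁₃ = 1.62 m, r₂₃ = 1.62 m.
U = (-0.0900) + (0.0197) + (-0.0315) = -0.102 J.

-0.102 J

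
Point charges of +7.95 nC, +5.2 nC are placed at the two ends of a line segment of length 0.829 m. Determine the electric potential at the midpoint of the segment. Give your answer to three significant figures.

Electric potential is a scalar, so the contributions from each charge add algebraically: V = Σ kqᵢ/rᵢ.
Each charge is 0.414 m from the midpoint.
V = k[(7.95×10⁻⁹)/(0.414) + (5.20×10⁻⁹)/(0.414)] = 285 V.

285 V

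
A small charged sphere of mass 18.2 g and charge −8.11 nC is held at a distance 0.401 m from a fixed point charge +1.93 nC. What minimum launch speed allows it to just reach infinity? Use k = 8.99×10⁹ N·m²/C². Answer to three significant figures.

6.21×10⁻³ m/s

To just escape, total mechanical energy must reach zero at infinity: ½mv²_min + U = 0, so ½mv²_min = −U = |kQq|/r.
|U| = |kQq|/r = (8.99×10⁹ N·m²/C²)(1.93×10⁻⁹)(8.11×10⁻⁹)/(0.401) = 3.51×10⁻⁷ J.
v_min = √(2|U|/m) = √(2·3.51×10⁻⁷/0.0182) = 6.21×10⁻³ m/s.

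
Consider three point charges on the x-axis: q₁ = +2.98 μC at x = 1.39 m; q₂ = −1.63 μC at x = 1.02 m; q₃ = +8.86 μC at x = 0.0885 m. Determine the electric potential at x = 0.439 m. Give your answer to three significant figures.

2.30×10⁵ V

Electric potential is a scalar, so the contributions from each charge add algebraically: V = Σ kqᵢ/rᵢ.
Distances from the field point to each charge: r₁ = 0.951 m, r₂ = 0.581 m, r₃ = 0.351 m.
V = k[(2.98×10⁻⁶)/(0.951) + (-1.63×10⁻⁶)/(0.581) + (8.86×10⁻⁶)/(0.351)] = 2.30×10⁵ V.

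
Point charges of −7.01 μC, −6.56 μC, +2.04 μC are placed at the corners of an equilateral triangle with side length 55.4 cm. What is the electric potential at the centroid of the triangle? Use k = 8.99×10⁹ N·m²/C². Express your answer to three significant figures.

-3.24×10⁵ V

Electric potential is a scalar, so the contributions from each charge add algebraically: V = Σ kqᵢ/rᵢ.
The distance from each vertex to the centroid is a/√3 = 0.320 m.
V = k[(-7.01×10⁻⁶)/(0.320) + (-6.56×10⁻⁶)/(0.320) + (2.04×10⁻⁶)/(0.320)] = -3.24×10⁵ V.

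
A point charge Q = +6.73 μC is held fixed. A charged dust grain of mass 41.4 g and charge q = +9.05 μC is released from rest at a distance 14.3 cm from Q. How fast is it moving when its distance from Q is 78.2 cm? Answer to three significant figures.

12.3 m/s

Only the electrostatic force acts, so mechanical energy is conserved: ½mv² = U₁ − U₂ = kQq(1/r₁ − 1/r₂).
U₁ − U₂ = (8.99×10⁹ N·m²/C²)(6.73×10⁻⁶ C)(9.05×10⁻⁶ C)(1/0.143 − 1/0.782) = 3.13 J.
v = √(2·3.13/0.0414) = 12.3 m/s.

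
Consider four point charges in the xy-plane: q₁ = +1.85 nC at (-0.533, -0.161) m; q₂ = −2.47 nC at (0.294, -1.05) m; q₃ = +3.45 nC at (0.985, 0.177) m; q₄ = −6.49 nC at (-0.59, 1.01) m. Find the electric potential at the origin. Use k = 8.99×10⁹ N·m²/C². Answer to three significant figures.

-9.38 V

The total potential is the scalar sum of each charge's contribution, V = Σ kqᵢ/rᵢ.
Distances from the field point to each charge: r₁ = 0.557 m, r₂ = 1.09 m, r₃ = 1.00 m, r₄ = 1.17 m.
V = k[(1.85×10⁻⁹)/(0.557) + (-2.47×10⁻⁹)/(1.09) + (3.45×10⁻⁹)/(1.00) + (-6.49×10⁻⁹)/(1.17)] = -9.38 V.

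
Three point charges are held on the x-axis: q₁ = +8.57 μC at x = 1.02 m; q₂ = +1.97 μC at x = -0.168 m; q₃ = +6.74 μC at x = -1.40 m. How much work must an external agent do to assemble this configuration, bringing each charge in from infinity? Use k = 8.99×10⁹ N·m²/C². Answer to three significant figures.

0.439 J

The assembly work is the sum of pairwise potential energies, U = Σ_{i<j} kqᵢqⱼ/rᵢⱼ.
Pair separations: r₁₂ = 1.19 m, r₁₃ = 2.42 m, r₂₃ = 1.23 m.
U = (0.128) + (0.215) + (0.0969) = 0.439 J.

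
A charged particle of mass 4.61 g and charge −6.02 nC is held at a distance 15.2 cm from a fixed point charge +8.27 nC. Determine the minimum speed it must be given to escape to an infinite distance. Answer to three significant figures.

0.0357 m/s

To just escape, total mechanical energy must reach zero at infinity: ½mv²_min + U = 0, so ½mv²_min = −U = |kQq|/r.
|U| = |kQq|/r = (8.99×10⁹ N·m²/C²)(8.27×10⁻⁹)(6.02×10⁻⁹)/(0.152) = 2.94×10⁻⁶ J.
v_min = √(2|U|/m) = √(2·2.94×10⁻⁶/4.61×10⁻³) = 0.0357 m/s.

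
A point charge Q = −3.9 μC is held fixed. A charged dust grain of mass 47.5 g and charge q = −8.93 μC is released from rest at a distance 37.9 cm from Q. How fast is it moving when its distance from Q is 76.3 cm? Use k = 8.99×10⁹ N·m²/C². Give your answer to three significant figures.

4.18 m/s

Only the electrostatic force acts, so mechanical energy is conserved: ½mv² = U₁ − U₂ = kQq(1/r₁ − 1/r₂).
U₁ − U₂ = (8.99×10⁹ N·m²/C²)(-3.90×10⁻⁶ C)(-8.93×10⁻⁶ C)(1/0.379 − 1/0.763) = 0.416 J.
v = √(2·0.416/0.0475) = 4.18 m/s.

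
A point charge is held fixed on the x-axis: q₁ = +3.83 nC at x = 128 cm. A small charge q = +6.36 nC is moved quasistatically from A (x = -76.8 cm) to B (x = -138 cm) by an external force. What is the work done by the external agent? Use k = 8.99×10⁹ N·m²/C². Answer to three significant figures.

-2.46×10⁻⁸ J

For quasistatic motion the external work equals the change in potential energy: W_ext = qΔV = q(V_B − V_A).
At A: distance to the source charge is 2.05 m; V_A = kq₁/r = 16.8 V.
At B: distance to the source charge is 2.66 m; V_B = kq₁/r = 12.9 V.
ΔV = V_B − V_A = -3.87 V.
W_ext = qΔV = (6.36×10⁻⁹ C)(-3.87 V) = -2.46×10⁻⁸ J.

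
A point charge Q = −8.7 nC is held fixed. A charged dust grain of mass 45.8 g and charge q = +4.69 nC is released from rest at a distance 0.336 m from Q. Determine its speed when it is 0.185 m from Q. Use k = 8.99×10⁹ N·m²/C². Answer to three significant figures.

6.24×10⁻³ m/s

Only the electrostatic force acts, so mechanical energy is conserved: ½mv² = U₁ − U₂ = kQq(1/r₁ − 1/r₂).
U₁ − U₂ = (8.99×10⁹ N·m²/C²)(-8.70×10⁻⁹ C)(4.69×10⁻⁹ C)(1/0.336 − 1/0.185) = 8.91×10⁻⁷ J.
v = √(2·8.91×10⁻⁷/0.0458) = 6.24×10⁻³ m/s.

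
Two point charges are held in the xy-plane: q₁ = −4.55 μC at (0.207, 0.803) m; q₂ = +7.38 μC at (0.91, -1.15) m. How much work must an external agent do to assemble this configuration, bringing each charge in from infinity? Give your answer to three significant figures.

The work to assemble the configuration equals its total potential energy, U = Σ kqᵢqⱼ/rᵢⱼ over all pairs.
Pair separations: r₁₂ = 2.08 m.
U = (-0.145) = -0.145 J.

-0.145 J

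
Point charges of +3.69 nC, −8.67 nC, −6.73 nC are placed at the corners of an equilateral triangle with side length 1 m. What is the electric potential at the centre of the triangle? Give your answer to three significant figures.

-182 V

The total potential is the scalar sum of each charge's contribution, V = Σ kqᵢ/rᵢ.
The distance from each vertex to the centroid is a/√3 = 0.577 m.
V = k[(3.69×10⁻⁹)/(0.577) + (-8.67×10⁻⁹)/(0.577) + (-6.73×10⁻⁹)/(0.577)] = -182 V.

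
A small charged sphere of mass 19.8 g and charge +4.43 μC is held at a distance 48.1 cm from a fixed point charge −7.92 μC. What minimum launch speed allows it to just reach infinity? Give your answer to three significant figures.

8.14 m/s

To just escape, total mechanical energy must reach zero at infinity: ½mv²_min + U = 0, so ½mv²_min = −U = |kQq|/r.
|U| = |kQq|/r = (8.99×10⁹ N·m²/C²)(7.92×10⁻⁶)(4.43×10⁻⁶)/(0.481) = 0.656 J.
v_min = √(2|U|/m) = √(2·0.656/0.0198) = 8.14 m/s.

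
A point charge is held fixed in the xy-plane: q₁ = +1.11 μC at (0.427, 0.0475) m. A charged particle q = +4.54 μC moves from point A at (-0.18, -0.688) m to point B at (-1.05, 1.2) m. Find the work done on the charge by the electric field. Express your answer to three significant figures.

0.0233 J

The work done by the electric force is W_field = −ΔU = −q(V_B − V_A) = q(V_A − V_B).
At A: distance to the source charge is 0.954 m; V_A = kq₁/r = 1.05×10⁴ V.
At B: distance to the source charge is 1.87 m; V_B = kq₁/r = 5330 V.
ΔV = V_B − V_A = -5140 V.
W_field = −qΔV = −(4.54×10⁻⁶ C)(-5140 V) = 0.0233 J.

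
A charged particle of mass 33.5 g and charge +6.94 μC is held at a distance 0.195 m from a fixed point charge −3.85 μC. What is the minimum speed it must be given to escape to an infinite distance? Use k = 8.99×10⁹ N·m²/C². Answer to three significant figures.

8.58 m/s

To just escape, total mechanical energy must reach zero at infinity: ½mv²_min + U = 0, so ½mv²_min = −U = |kQq|/r.
|U| = |kQq|/r = (8.99×10⁹ N·m²/C²)(3.85×10⁻⁶)(6.94×10⁻⁶)/(0.195) = 1.23 J.
v_min = √(2|U|/m) = √(2·1.23/0.0335) = 8.58 m/s.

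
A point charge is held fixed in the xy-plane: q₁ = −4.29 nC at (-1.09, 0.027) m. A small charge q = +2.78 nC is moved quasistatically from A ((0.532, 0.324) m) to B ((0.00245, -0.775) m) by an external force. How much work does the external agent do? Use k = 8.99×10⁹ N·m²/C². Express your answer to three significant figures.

-1.41×10⁻⁸ J

For quasistatic motion the external work equals the change in potential energy: W_ext = qΔV = q(V_B − V_A).
At A: distance to the source charge is 1.65 m; V_A = kq₁/r = -23.4 V.
At B: distance to the source charge is 1.36 m; V_B = kq₁/r = -28.5 V.
ΔV = V_B − V_A = -5.07 V.
W_ext = qΔV = (2.78×10⁻⁹ C)(-5.07 V) = -1.41×10⁻⁸ J.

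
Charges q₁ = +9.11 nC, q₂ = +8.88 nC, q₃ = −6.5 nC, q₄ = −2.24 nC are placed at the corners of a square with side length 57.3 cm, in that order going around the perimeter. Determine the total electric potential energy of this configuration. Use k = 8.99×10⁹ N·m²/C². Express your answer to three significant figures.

-6.06×10⁻⁷ J

The assembly work is the sum of pairwise potential energies, U = Σ_{i<j} kqᵢqⱼ/rᵢⱼ.
The four side pairs have separation 0.573 m and the two diagonal pairs 0.810 m.
Summing all 6 pair terms gives U = -6.06×10⁻⁷ J.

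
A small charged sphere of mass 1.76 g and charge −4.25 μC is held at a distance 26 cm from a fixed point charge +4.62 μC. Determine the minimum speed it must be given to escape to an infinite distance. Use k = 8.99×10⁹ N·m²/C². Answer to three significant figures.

To just escape, total mechanical energy must reach zero at infinity: ½mv²_min + U = 0, so ½mv²_min = −U = |kQq|/r.
|U| = |kQq|/r = (8.99×10⁹ N·m²/C²)(4.62×10⁻⁶)(4.25×10⁻⁶)/(0.260) = 0.679 J.
v_min = √(2|U|/m) = √(2·0.679/1.76×10⁻³) = 27.8 m/s.

27.8 m/s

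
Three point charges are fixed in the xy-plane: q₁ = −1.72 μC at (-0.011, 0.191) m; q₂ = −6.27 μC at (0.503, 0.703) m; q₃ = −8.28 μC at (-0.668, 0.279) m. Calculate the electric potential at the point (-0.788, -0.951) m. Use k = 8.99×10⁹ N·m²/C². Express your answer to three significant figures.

Electric potential is a scalar, so the contributions from each charge add algebraically: V = Σ kqᵢ/rᵢ.
Distances from the field point to each charge: r₁ = 1.38 m, r₂ = 2.10 m, r₃ = 1.24 m.
V = k[(-1.72×10⁻⁶)/(1.38) + (-6.27×10⁻⁶)/(2.10) + (-8.28×10⁻⁶)/(1.24)] = -9.83×10⁴ V.

-9.83×10⁴ V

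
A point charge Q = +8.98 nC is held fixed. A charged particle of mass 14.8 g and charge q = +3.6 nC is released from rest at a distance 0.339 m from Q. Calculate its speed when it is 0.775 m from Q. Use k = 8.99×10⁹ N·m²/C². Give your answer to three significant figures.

8.07×10⁻³ m/s

Only the electrostatic force acts, so mechanical energy is conserved: ½mv² = U₁ − U₂ = kQq(1/r₁ − 1/r₂).
U₁ − U₂ = (8.99×10⁹ N·m²/C²)(8.98×10⁻⁹ C)(3.60×10⁻⁹ C)(1/0.339 − 1/0.775) = 4.82×10⁻⁷ J.
v = √(2·4.82×10⁻⁷/0.0148) = 8.07×10⁻³ m/s.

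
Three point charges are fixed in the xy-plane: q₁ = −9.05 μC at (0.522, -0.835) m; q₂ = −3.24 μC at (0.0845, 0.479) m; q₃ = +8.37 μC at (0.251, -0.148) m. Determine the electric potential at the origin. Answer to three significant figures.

1.16×10⁵ V

The total potential is the scalar sum of each charge's contribution, V = Σ kqᵢ/rᵢ.
Distances from the field point to each charge: r₁ = 0.985 m, r₂ = 0.486 m, r₃ = 0.291 m.
V = k[(-9.05×10⁻⁶)/(0.985) + (-3.24×10⁻⁶)/(0.486) + (8.37×10⁻⁶)/(0.291)] = 1.16×10⁵ V.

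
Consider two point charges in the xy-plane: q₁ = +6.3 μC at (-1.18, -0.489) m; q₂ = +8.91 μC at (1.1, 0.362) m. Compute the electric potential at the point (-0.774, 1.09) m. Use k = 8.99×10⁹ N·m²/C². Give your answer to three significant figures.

7.46×10⁴ V

The total potential is the scalar sum of each charge's contribution, V = Σ kqᵢ/rᵢ.
Distances from the field point to each charge: r₁ = 1.63 m, r₂ = 2.01 m.
V = k[(6.30×10⁻⁶)/(1.63) + (8.91×10⁻⁶)/(2.01)] = 7.46×10⁴ V.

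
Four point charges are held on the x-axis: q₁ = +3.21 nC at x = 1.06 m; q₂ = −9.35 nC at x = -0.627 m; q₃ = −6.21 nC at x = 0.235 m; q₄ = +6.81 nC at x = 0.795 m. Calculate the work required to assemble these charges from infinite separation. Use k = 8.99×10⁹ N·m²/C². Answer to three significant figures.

The assembly work is the sum of pairwise potential energies, U = Σ_{i<j} kqᵢqⱼ/rᵢⱼ.
Pair separations: r₁₂ = 1.69 m, r₁₃ = 0.825 m, r₁₄ = 0.265 m, r₂₃ = 0.862 m, r₂₄ = 1.42 m, r₃₄ = 0.560 m.
Summing all 6 pair terms gives U = -1.11×10⁻⁷ J.

-1.11×10⁻⁷ J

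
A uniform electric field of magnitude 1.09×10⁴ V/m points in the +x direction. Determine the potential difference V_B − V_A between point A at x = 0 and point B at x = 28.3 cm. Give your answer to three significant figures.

In a uniform field, potential decreases in the direction of E: V_B − V_A = −E·Δx.
V_B − V_A = −(1.09×10⁴ V/m)(0.283 m) = -3080 V.

-3080 V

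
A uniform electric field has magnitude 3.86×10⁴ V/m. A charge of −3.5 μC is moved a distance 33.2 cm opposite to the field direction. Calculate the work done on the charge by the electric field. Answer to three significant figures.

The potential change for a displacement 33.2 cm opposite to the field direction is ΔV = +Ed = 1.28×10⁴ V.
W_field = −qΔV = 0.0449 J.

0.0449 J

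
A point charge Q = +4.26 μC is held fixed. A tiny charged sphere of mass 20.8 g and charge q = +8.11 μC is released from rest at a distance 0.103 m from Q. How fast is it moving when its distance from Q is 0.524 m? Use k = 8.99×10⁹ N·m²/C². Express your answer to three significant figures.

15.3 m/s

Only the electrostatic force acts, so mechanical energy is conserved: ½mv² = U₁ − U₂ = kQq(1/r₁ − 1/r₂).
U₁ − U₂ = (8.99×10⁹ N·m²/C²)(4.26×10⁻⁶ C)(8.11×10⁻⁶ C)(1/0.103 − 1/0.524) = 2.42 J.
v = √(2·2.42/0.0208) = 15.3 m/s.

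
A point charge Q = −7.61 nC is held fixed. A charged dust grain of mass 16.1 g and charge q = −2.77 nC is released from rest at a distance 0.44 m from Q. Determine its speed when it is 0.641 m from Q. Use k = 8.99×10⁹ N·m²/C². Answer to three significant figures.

4.10×10⁻³ m/s

Only the electrostatic force acts, so mechanical energy is conserved: ½mv² = U₁ − U₂ = kQq(1/r₁ − 1/r₂).
U₁ − U₂ = (8.99×10⁹ N·m²/C²)(-7.61×10⁻⁹ C)(-2.77×10⁻⁹ C)(1/0.440 − 1/0.641) = 1.35×10⁻⁷ J.
v = √(2·1.35×10⁻⁷/0.0161) = 4.10×10⁻³ m/s.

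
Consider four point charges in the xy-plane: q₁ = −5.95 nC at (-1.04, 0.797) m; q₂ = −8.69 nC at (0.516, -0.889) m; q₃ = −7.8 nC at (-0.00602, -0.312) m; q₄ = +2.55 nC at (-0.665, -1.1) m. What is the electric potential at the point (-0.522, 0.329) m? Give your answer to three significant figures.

-195 V

The total potential is the scalar sum of each charge's contribution, V = Σ kqᵢ/rᵢ.
Distances from the field point to each charge: r₁ = 0.698 m, r₂ = 1.60 m, r₃ = 0.823 m, r₄ = 1.44 m.
V = k[(-5.95×10⁻⁹)/(0.698) + (-8.69×10⁻⁹)/(1.60) + (-7.80×10⁻⁹)/(0.823) + (2.55×10⁻⁹)/(1.44)] = -195 V.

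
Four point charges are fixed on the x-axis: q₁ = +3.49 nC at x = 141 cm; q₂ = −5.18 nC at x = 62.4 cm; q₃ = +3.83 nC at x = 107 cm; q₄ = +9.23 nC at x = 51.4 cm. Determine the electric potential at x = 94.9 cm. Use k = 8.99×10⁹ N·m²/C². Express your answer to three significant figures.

400 V

The total potential is the scalar sum of each charge's contribution, V = Σ kqᵢ/rᵢ.
Distances from the field point to each charge: r₁ = 0.461 m, r₂ = 0.325 m, r₃ = 0.121 m, r₄ = 0.435 m.
V = k[(3.49×10⁻⁹)/(0.461) + (-5.18×10⁻⁹)/(0.325) + (3.83×10⁻⁹)/(0.121) + (9.23×10⁻⁹)/(0.435)] = 400 V.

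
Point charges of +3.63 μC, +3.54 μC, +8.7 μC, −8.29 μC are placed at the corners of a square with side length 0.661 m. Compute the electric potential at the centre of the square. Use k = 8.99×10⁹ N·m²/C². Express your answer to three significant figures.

Electric potential is a scalar, so the contributions from each charge add algebraically: V = Σ kqᵢ/rᵢ.
The distance from each corner to the centre is a√2/2 = 0.467 m.
V = k[(3.63×10⁻⁶)/(0.467) + (3.54×10⁻⁶)/(0.467) + (8.70×10⁻⁶)/(0.467) + (-8.29×10⁻⁶)/(0.467)] = 1.46×10⁵ V.

1.46×10⁵ V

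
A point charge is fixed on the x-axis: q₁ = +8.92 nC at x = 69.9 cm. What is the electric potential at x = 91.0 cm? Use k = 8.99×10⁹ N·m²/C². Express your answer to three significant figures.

Electric potential is a scalar, so the contributions from each charge add algebraically: V = Σ kqᵢ/rᵢ.
V = k[(8.92×10⁻⁹)/(0.211)] = 380 V.

380 V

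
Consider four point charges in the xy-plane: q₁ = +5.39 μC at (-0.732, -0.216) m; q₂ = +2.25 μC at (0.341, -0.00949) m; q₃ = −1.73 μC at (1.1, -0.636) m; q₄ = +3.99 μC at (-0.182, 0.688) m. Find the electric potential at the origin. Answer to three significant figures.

Electric potential is a scalar, so the contributions from each charge add algebraically: V = Σ kqᵢ/rᵢ.
Distances from the field point to each charge: r₁ = 0.763 m, r₂ = 0.341 m, r₃ = 1.27 m, r₄ = 0.712 m.
V = k[(5.39×10⁻⁶)/(0.763) + (2.25×10⁻⁶)/(0.341) + (-1.73×10⁻⁶)/(1.27) + (3.99×10⁻⁶)/(0.712)] = 1.61×10⁵ V.

1.61×10⁵ V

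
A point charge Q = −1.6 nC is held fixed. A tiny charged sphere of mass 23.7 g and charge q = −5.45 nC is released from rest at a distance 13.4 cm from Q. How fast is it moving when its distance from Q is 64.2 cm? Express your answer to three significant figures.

6.25×10⁻³ m/s

Only the electrostatic force acts, so mechanical energy is conserved: ½mv² = U₁ − U₂ = kQq(1/r₁ − 1/r₂).
U₁ − U₂ = (8.99×10⁹ N·m²/C²)(-1.60×10⁻⁹ C)(-5.45×10⁻⁹ C)(1/0.134 − 1/0.642) = 4.63×10⁻⁷ J.
v = √(2·4.63×10⁻⁷/0.0237) = 6.25×10⁻³ m/s.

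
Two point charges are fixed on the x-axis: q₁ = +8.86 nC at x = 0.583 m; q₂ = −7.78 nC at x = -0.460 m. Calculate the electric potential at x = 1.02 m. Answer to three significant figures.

135 V

The total potential is the scalar sum of each charge's contribution, V = Σ kqᵢ/rᵢ.
Distances from the field point to each charge: r₁ = 0.437 m, r₂ = 1.48 m.
V = k[(8.86×10⁻⁹)/(0.437) + (-7.78×10⁻⁹)/(1.48)] = 135 V.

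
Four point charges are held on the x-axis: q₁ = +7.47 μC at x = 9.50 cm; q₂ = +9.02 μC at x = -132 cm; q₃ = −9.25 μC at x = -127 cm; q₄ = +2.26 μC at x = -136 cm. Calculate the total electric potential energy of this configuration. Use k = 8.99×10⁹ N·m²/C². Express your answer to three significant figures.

The assembly work is the sum of pairwise potential energies, U = Σ_{i<j} kqᵢqⱼ/rᵢⱼ.
Pair separations: r₁₂ = 1.42 m, r₁₃ = 1.36 m, r₁₄ = 1.46 m, r₂₃ = 0.0500 m, r₂₄ = 0.0400 m, r₃₄ = 0.0900 m.
Summing all 6 pair terms gives U = -12.4 J.

-12.4 J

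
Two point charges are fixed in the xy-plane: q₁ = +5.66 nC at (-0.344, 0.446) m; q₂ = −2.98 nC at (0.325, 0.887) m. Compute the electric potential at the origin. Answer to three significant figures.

Electric potential is a scalar, so the contributions from each charge add algebraically: V = Σ kqᵢ/rᵢ.
Distances from the field point to each charge: r₁ = 0.563 m, r₂ = 0.945 m.
V = k[(5.66×10⁻⁹)/(0.563) + (-2.98×10⁻⁹)/(0.945)] = 62.0 V.

62.0 V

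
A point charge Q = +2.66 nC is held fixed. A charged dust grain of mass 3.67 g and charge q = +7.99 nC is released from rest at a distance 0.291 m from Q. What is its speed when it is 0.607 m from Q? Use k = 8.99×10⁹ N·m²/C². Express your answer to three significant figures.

Only the electrostatic force acts, so mechanical energy is conserved: ½mv² = U₁ − U₂ = kQq(1/r₁ − 1/r₂).
U₁ − U₂ = (8.99×10⁹ N·m²/C²)(2.66×10⁻⁹ C)(7.99×10⁻⁹ C)(1/0.291 − 1/0.607) = 3.42×10⁻⁷ J.
v = √(2·3.42×10⁻⁷/3.67×10⁻³) = 0.0136 m/s.

0.0136 m/s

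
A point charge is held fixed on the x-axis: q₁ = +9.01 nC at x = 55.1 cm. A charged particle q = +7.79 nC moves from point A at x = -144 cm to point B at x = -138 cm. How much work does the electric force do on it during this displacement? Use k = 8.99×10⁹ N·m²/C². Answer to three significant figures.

-9.85×10⁻⁹ J

The work done by the electric force is W_field = −ΔU = −q(V_B − V_A) = q(V_A − V_B).
At A: distance to the source charge is 1.99 m; V_A = kq₁/r = 40.7 V.
At B: distance to the source charge is 1.93 m; V_B = kq₁/r = 41.9 V.
ΔV = V_B − V_A = 1.26 V.
W_field = −qΔV = −(7.79×10⁻⁹ C)(1.26 V) = -9.85×10⁻⁹ J.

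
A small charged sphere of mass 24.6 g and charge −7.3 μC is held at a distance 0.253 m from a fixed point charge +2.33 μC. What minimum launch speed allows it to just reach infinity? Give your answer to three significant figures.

7.01 m/s

To just escape, total mechanical energy must reach zero at infinity: ½mv²_min + U = 0, so ½mv²_min = −U = |kQq|/r.
|U| = |kQq|/r = (8.99×10⁹ N·m²/C²)(2.33×10⁻⁶)(7.30×10⁻⁶)/(0.253) = 0.604 J.
v_min = √(2|U|/m) = √(2·0.604/0.0246) = 7.01 m/s.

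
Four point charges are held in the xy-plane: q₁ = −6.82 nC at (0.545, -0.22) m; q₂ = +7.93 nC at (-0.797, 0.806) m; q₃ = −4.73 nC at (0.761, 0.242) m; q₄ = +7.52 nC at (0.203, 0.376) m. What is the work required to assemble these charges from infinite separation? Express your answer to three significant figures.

-6.58×10⁻⁷ J

The assembly work is the sum of pairwise potential energies, U = Σ_{i<j} kqᵢqⱼ/rᵢⱼ.
Pair separations: r₁₂ = 1.69 m, r₁₃ = 0.510 m, r₁₄ = 0.687 m, r₂₃ = 1.66 m, r₂₄ = 1.09 m, r₃₄ = 0.574 m.
Summing all 6 pair terms gives U = -6.58×10⁻⁷ J.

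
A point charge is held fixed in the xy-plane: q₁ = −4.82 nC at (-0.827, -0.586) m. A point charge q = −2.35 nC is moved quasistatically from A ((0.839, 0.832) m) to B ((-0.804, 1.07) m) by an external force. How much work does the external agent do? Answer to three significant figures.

1.49×10⁻⁸ J

For quasistatic motion the external work equals the change in potential energy: W_ext = qΔV = q(V_B − V_A).
At A: distance to the source charge is 2.19 m; V_A = kq₁/r = -19.8 V.
At B: distance to the source charge is 1.66 m; V_B = kq₁/r = -26.2 V.
ΔV = V_B − V_A = -6.36 V.
W_ext = qΔV = (-2.35×10⁻⁹ C)(-6.36 V) = 1.49×10⁻⁸ J.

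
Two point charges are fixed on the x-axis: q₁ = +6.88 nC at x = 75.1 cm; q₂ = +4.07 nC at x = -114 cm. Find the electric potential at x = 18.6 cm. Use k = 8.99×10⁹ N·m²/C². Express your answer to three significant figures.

Electric potential is a scalar, so the contributions from each charge add algebraically: V = Σ kqᵢ/rᵢ.
Distances from the field point to each charge: r₁ = 0.565 m, r₂ = 1.33 m.
V = k[(6.88×10⁻⁹)/(0.565) + (4.07×10⁻⁹)/(1.33)] = 137 V.

137 V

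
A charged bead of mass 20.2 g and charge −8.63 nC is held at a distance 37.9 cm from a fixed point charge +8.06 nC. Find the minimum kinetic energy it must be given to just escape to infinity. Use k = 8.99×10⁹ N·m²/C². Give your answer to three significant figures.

1.65×10⁻⁶ J

To just escape, total mechanical energy must reach zero at infinity: ½mv²_min + U = 0, so ½mv²_min = −U = |kQq|/r.
|U| = |kQq|/r = (8.99×10⁹ N·m²/C²)(8.06×10⁻⁹)(8.63×10⁻⁹)/(0.379) = 1.65×10⁻⁶ J.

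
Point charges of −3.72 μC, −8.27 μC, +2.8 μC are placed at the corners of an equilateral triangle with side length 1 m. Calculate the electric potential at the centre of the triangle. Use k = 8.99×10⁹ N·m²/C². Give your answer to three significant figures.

Electric potential is a scalar, so the contributions from each charge add algebraically: V = Σ kqᵢ/rᵢ.
The distance from each vertex to the centroid is a/√3 = 0.577 m.
V = k[(-3.72×10⁻⁶)/(0.577) + (-8.27×10⁻⁶)/(0.577) + (2.80×10⁻⁶)/(0.577)] = -1.43×10⁵ V.

-1.43×10⁵ V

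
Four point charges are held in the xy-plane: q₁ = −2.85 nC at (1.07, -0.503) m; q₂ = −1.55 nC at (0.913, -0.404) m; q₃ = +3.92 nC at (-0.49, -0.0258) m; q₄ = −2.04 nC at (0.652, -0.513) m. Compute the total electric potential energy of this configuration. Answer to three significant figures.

The work to assemble the configuration equals its total potential energy, U = Σ kqᵢqⱼ/rᵢⱼ over all pairs.
Pair separations: r₁₂ = 0.186 m, r₁₃ = 1.63 m, r₁₄ = 0.418 m, r₂₃ = 1.45 m, r₂₄ = 0.283 m, r₃₄ = 1.24 m.
Summing all 6 pair terms gives U = 2.82×10⁻⁷ J.

2.82×10⁻⁷ J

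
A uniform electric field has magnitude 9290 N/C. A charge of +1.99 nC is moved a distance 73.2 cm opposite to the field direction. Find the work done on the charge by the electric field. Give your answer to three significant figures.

The potential change for a displacement 73.2 cm opposite to the field direction is ΔV = +Ed = 6800 V.
W_field = −qΔV = -1.35×10⁻⁵ J.

-1.35×10⁻⁵ J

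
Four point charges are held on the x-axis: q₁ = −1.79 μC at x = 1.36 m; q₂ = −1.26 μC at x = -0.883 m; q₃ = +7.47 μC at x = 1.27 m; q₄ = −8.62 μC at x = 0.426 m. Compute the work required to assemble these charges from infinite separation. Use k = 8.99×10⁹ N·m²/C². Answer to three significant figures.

-1.83 J

The work to assemble the configuration equals its total potential energy, U = Σ kqᵢqⱼ/rᵢⱼ over all pairs.
Pair separations: r₁₂ = 2.24 m, r₁₃ = 0.0900 m, r₁₄ = 0.934 m, r₂₃ = 2.15 m, r₂₄ = 1.31 m, r₃₄ = 0.844 m.
Summing all 6 pair terms gives U = -1.83 J.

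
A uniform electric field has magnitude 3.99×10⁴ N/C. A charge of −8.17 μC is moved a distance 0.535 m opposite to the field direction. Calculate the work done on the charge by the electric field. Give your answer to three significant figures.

0.174 J

The potential change for a displacement 0.535 m opposite to the field direction is ΔV = +Ed = 2.13×10⁴ V.
W_field = −qΔV = 0.174 J.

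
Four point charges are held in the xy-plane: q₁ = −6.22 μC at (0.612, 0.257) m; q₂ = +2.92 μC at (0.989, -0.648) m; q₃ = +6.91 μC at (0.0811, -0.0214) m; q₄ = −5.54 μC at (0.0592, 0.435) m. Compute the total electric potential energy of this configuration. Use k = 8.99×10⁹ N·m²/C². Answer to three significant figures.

-0.968 J

The work to assemble the configuration equals its total potential energy, U = Σ kqᵢqⱼ/rᵢⱼ over all pairs.
Pair separations: r₁₂ = 0.980 m, r₁₃ = 0.599 m, r₁₄ = 0.581 m, r₂₃ = 1.10 m, r₂₄ = 1.43 m, r₃₄ = 0.457 m.
Summing all 6 pair terms gives U = -0.968 J.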